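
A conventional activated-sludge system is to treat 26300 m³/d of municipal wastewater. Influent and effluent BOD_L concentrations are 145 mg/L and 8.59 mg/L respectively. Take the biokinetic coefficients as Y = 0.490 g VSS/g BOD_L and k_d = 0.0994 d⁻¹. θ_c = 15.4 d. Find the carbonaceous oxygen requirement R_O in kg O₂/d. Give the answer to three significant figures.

R_O ≈ 2600 kg O₂/d

The observed yield is Y_obs = Y/(1 + k_d·θ_c) = 0.490 / (1 + 0.0994 × 15.4) = 0.490 / 2.531 = 0.1936 g VSS per g BOD_L removed.
Q·(S₀ − S) = 26300 × (145 − 8.59) × 10⁻³ = 3588 kg/d removed.
P_X = Y_obs·Q·(S₀ − S) = 0.1936 × 3588 = 694.6 kg VSS/d.
R_O = Q·ΔS − 1.42 P_X = 3588 − 986.4 = 2601 kg O₂/d.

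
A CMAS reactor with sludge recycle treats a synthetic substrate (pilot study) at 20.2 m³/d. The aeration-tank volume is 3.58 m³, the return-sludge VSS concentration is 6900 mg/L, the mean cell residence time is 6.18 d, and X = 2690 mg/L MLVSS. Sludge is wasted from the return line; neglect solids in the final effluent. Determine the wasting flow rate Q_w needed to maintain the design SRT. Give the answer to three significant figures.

Wasting from the return line (neglecting effluent solids): Q_w = V·X / (θ_c·X_r) = 3.580 × 2690 / (6.18 × 6900) = 0.2258 m³/d.

Q_w ≈ 0.226 m³/d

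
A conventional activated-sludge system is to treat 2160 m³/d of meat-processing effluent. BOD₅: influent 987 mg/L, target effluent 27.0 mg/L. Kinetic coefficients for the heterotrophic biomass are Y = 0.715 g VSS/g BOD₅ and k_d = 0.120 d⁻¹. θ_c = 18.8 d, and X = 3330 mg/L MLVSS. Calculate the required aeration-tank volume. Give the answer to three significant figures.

V ≈ 2570 m³

Rearranging the biomass balance for a CMAS with decay, V = Y·Q·ΔS·θ_c / [X·(1+k_d θ_c)] = 0.715 × 2160 × (987 − 27.0) × 18.8 / [3330 × (1 + 0.120 × 18.8)] = 2.79×10^7 / 10842 = 2571 m³.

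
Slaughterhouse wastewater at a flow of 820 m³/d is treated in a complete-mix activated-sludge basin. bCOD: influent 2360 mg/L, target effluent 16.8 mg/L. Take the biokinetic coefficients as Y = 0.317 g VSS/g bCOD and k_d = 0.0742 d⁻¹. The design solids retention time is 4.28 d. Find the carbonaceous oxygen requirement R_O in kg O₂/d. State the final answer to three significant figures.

R_O ≈ 1260 kg O₂/d

Observed yield with endogenous decay: Y_obs = Y / (1 + k_d·θ_c) = 0.317 / (1 + 0.0742 × 4.28) = 0.317 / 1.318 = 0.2406 g VSS/g bCOD.
Q·(S₀ − S) = 820 × (2360 − 16.8) × 10⁻³ = 1921 kg/d removed.
Biomass synthesised: P_X = Y_obs × 1921 = 462.3 kg VSS/d.
R_O = Q·ΔS − 1.42 P_X = 1921 − 656.4 = 1265 kg O₂/d.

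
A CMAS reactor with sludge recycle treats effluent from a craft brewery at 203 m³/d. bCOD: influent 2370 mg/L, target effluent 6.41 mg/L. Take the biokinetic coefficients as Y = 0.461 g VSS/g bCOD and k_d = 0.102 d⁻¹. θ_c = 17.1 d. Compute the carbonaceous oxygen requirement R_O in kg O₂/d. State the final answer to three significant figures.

R_O ≈ 365 kg O₂/d

Correct the yield for decay: Y_obs = Y/(1 + k_d θ_c) = 0.461 / (1 + 0.102 × 17.1) = 0.461 / 2.744 = 0.1680.
ΔS = 2370 − 6.41 = 2364 mg/L, so the substrate removal rate is 203 × 2364/1000 = 479.8 kg bCOD/d.
Net sludge production P_X = 0.1680 × 479.8 = 80.60 kg VSS/d.
R_O = Q·ΔS − 1.42 P_X = 479.8 − 114.5 = 365.4 kg O₂/d.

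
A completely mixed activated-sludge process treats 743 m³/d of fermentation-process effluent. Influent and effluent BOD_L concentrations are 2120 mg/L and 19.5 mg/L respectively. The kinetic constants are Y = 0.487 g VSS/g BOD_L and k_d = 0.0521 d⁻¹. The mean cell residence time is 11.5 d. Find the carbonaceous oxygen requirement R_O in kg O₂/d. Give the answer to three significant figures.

Correct the yield for decay: Y_obs = Y/(1 + k_d θ_c) = 0.487 / (1 + 0.0521 × 11.5) = 0.487 / 1.599 = 0.3045.
Q·(S₀ − S) = 743 × (2120 − 19.5) × 10⁻³ = 1561 kg/d removed.
P_X = Y_obs·Q·(S₀ − S) = 0.3045 × 1561 = 475.3 kg VSS/d.
Carbonaceous O₂ demand = substrate oxidised − cell-mass equivalent = 1561 − 1.42 × 475.3 = 885.8 kg O₂/d.

R_O ≈ 886 kg O₂/d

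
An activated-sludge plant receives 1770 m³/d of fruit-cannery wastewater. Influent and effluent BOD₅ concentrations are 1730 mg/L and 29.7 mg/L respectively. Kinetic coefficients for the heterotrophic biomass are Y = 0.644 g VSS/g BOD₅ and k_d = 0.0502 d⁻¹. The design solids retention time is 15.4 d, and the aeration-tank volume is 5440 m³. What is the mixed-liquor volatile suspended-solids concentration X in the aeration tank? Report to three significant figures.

Solving the biomass balance for X: X = Y Q (S₀−S) θ_c / [V (1+k_d θ_c)] = 0.644 × 1770 × (1730 − 29.7) × 15.4 / [5440 × (1 + 0.0502 × 15.4)] = 3094 mg/L.

X ≈ 3090 mg/L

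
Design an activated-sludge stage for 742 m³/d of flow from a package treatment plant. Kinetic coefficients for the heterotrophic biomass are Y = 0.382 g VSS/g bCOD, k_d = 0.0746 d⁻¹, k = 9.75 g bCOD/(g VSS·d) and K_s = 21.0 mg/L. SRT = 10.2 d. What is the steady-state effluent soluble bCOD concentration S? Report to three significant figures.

S ≈ 1.02 mg/L

For a completely mixed reactor with recycle the Lawrence–McCarty relation gives S = K_s·(1 + k_d·θ_c) / [θ_c·(Y·k − k_d) − 1] = 21.0 × (1 + 0.0746 × 10.2) / [10.2 × (0.382 × 9.75 − 0.0746) − 1] = 36.98 / 36.23 = 1.021 mg/L.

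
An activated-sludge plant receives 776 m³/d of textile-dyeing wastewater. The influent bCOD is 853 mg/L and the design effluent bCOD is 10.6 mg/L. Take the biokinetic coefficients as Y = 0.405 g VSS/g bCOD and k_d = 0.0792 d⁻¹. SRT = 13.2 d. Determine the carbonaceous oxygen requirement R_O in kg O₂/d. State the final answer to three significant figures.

Observed yield with endogenous decay: Y_obs = Y / (1 + k_d·θ_c) = 0.405 / (1 + 0.0792 × 13.2) = 0.405 / 2.045 = 0.1980 g VSS/g bCOD.
ΔS = 853 − 10.6 = 842.4 mg/L, so the substrate removal rate is 776 × 842.4/1000 = 653.7 kg bCOD/d.
Net sludge production P_X = 0.1980 × 653.7 = 129.4 kg VSS/d.
R_O = Q·(S₀ − S) − 1.42·P_X = 653.7 − 1.42 × 129.4 = 469.9 kg O₂/d.

R_O ≈ 470 kg O₂/d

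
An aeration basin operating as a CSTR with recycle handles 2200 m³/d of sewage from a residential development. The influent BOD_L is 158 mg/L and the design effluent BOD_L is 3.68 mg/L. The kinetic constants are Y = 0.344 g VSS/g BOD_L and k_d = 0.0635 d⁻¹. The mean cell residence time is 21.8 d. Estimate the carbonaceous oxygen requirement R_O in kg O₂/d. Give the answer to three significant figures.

R_O ≈ 270 kg O₂/d

The observed yield is Y_obs = Y/(1 + k_d·θ_c) = 0.344 / (1 + 0.0635 × 21.8) = 0.344 / 2.384 = 0.1443 g VSS per g BOD_L removed.
Substrate removed = Q·(S₀ − S) = 2200 m³/d × (158 − 3.68) g/m³ = 3.4×10^5 g/d = 339.5 kg/d.
Biomass synthesised: P_X = Y_obs × 339.5 = 48.98 kg VSS/d.
Carbonaceous O₂ demand = substrate oxidised − cell-mass equivalent = 339.5 − 1.42 × 48.98 = 269.9 kg O₂/d.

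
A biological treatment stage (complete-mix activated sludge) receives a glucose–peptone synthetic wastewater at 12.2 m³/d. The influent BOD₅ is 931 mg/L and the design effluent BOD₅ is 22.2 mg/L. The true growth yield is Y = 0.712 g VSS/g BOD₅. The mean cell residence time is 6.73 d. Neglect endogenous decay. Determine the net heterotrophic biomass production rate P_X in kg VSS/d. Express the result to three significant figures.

With endogenous decay neglected, the observed yield equals the true yield: Y_obs = Y = 0.712 g VSS/g BOD₅.
Substrate removed = Q·(S₀ − S) = 12.2 m³/d × (931 − 22.2) g/m³ = 1.11×10^4 g/d = 11.09 kg/d.
P_X = Y_obs · Q(S₀ − S) = 0.7120 × 11.09 = 7.894 kg VSS/d.

P_X ≈ 7.89 kg VSS/d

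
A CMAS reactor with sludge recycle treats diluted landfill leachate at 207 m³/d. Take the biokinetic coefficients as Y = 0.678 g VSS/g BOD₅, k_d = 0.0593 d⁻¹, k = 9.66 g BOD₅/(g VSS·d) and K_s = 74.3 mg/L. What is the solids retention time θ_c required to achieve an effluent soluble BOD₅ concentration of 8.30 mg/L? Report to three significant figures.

From 1/θ_c = Y·k·S/(K_s + S) − k_d: Y·k·S/(K_s+S) = 0.678 × 9.66 × 8.30 / (74.3 + 8.30) = 0.6581 d⁻¹.
Then 1/θ_c = μ − k_d = 0.6581 − 0.0593 = 0.5988 d⁻¹, giving θ_c = 1.670 d.

θ_c ≈ 1.67 d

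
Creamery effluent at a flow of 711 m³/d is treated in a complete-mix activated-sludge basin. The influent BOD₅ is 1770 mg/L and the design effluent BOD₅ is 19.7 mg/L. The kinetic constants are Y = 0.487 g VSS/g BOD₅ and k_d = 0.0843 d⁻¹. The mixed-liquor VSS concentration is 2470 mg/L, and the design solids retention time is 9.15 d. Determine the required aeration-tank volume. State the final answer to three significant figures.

From the SRT design equation V = Y Q (S₀−S) θ_c / [X (1 + k_d θ_c)] = 0.487 × 711 × (1770 − 19.7) × 9.15 / [2470 × (1 + 0.0843 × 9.15)] = 5.55×10^6 / 4375 = 1267 m³.

V ≈ 1270 m³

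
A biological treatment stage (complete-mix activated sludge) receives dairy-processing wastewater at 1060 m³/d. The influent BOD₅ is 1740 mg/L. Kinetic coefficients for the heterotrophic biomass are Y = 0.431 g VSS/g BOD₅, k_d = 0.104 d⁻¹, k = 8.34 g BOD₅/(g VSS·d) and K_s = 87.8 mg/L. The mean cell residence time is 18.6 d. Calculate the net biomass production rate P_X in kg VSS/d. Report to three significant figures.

P_X ≈ 270 kg VSS/d

From the Monod/SRT balance for a CMAS, S = K_s·(1+k_d θ_c)/[θ_c·(Y k − k_d) − 1] = 87.8 × (1 + 0.104 × 18.6) / [18.6 × (0.431 × 8.34 − 0.104) − 1] = 257.6 / 63.92 = 4.030 mg/L.
Observed yield with endogenous decay: Y_obs = Y / (1 + k_d·θ_c) = 0.431 / (1 + 0.104 × 18.6) = 0.431 / 2.934 = 0.1469 g VSS/g BOD₅.
Mass of BOD₅ removed per day: Q(S₀ − S) = 1060 × 1736 g/m³ = 1840 kg/d.
Biomass produced: P_X = Y_obs·Q·ΔS = 0.1469 × 1840 ≈ 270.3 kg VSS/d.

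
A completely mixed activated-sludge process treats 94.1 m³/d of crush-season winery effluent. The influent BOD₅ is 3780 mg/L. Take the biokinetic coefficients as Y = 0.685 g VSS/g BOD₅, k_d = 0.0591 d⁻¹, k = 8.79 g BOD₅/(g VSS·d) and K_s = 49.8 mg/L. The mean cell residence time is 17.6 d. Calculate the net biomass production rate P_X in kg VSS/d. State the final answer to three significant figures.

P_X ≈ 119 kg VSS/d

For a completely mixed reactor with recycle the Lawrence–McCarty relation gives S = K_s·(1 + k_d·θ_c) / [θ_c·(Y·k − k_d) − 1] = 49.8 × (1 + 0.0591 × 17.6) / [17.6 × (0.685 × 8.79 − 0.0591) − 1] = 101.6 / 103.9 = 0.9776 mg/L.
Y_obs = Y / (1 + k_d θ_c) = 0.685 / (1 + 0.0591 × 17.6) = 0.685 / 2.040 = 0.3358.
Substrate removed = Q·(S₀ − S) = 94.1 m³/d × (3780 − 0.978) g/m³ = 3.56×10^5 g/d = 355.6 kg/d.
Biomass produced: P_X = Y_obs·Q·ΔS = 0.3358 × 355.6 ≈ 119.4 kg VSS/d.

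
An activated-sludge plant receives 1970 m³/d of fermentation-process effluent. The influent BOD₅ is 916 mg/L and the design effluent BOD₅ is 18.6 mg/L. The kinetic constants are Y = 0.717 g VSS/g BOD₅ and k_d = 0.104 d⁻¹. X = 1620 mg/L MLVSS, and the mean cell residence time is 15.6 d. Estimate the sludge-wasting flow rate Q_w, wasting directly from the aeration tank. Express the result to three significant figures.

Q_w ≈ 298 m³/d

Steady-state biomass mass balance: V·X·(1 + k_d·θ_c) = Y·Q·(S₀ − S)·θ_c, so V = 0.717 × 1970 × (916 − 18.6) × 15.6 / [1620 × (1 + 0.104 × 15.6)] = 1.98×10^7 / 4248 = 4655 m³.
For wasting at MLVSS concentration, Q_w = V/θ_c = 4655/15.6 = 298.4 m³/d.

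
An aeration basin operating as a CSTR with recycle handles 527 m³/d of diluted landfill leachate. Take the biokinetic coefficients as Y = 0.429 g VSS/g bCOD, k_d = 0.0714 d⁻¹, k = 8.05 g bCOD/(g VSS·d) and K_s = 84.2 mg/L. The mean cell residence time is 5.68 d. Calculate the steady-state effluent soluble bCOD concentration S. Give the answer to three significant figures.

For a completely mixed reactor with recycle the Lawrence–McCarty relation gives S = K_s·(1 + k_d·θ_c) / [θ_c·(Y·k − k_d) − 1] = 84.2 × (1 + 0.0714 × 5.68) / [5.68 × (0.429 × 8.05 − 0.0714) − 1] = 118.3 / 18.21 = 6.499 mg/L.

S ≈ 6.50 mg/L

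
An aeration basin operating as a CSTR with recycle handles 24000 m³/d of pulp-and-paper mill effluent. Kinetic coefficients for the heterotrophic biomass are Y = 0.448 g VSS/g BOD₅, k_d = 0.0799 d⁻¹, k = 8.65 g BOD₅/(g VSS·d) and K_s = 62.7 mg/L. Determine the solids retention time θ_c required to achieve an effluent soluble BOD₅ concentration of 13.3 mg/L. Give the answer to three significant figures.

At the target effluent, Y k S/(K_s+S) = 0.448×8.65×13.3/76.00 = 0.6782 d⁻¹.
1/θ_c = 0.6782 − 0.0799 = 0.5983 d⁻¹, so θ_c = 1.672 d.

θ_c ≈ 1.67 d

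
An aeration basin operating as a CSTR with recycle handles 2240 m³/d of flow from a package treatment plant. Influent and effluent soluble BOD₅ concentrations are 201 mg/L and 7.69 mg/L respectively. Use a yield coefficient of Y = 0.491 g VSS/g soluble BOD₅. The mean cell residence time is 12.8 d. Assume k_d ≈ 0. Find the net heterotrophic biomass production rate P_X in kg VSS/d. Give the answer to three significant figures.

P_X ≈ 213 kg VSS/d

No decay correction is needed, so Y_obs = Y = 0.491.
Mass of soluble BOD₅ removed per day: Q(S₀ − S) = 2240 × 193.3 g/m³ = 433.0 kg/d.
So the net sludge growth is P_X = 0.4910 × 433.0 = 212.6 kg VSS/d.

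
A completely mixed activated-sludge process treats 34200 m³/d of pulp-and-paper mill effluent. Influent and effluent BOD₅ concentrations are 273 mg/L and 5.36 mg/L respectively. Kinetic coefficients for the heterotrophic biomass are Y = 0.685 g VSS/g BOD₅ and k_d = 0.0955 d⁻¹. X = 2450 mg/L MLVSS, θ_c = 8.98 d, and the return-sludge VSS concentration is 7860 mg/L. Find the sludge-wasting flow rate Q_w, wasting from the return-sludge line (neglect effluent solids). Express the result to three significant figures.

Q_w ≈ 429 m³/d

From the SRT design equation V = Y Q (S₀−S) θ_c / [X (1 + k_d θ_c)] = 0.685 × 34200 × (273 − 5.36) × 8.98 / [2450 × (1 + 0.0955 × 8.98)] = 5.63×10^7 / 4551 = 12372 m³.
Q_w = (V·X)/(θ_c X_r) = 12372 × 2450 / (8.98 × 7860) = 429.4 m³/d.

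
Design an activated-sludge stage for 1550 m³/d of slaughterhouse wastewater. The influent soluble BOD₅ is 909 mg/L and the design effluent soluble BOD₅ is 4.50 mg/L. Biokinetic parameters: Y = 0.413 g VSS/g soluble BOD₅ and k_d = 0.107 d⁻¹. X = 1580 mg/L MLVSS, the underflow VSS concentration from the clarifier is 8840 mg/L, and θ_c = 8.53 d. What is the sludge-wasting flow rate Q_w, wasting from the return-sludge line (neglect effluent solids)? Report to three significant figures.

From the SRT design equation V = Y Q (S₀−S) θ_c / [X (1 + k_d θ_c)] = 0.413 × 1550 × (909 − 4.50) × 8.53 / [1580 × (1 + 0.107 × 8.53)] = 4.94×10^6 / 3022 = 1634 m³.
Q_w = (V·X)/(θ_c X_r) = 1634 × 1580 / (8.53 × 8840) = 34.24 m³/d.

Q_w ≈ 34.2 m³/d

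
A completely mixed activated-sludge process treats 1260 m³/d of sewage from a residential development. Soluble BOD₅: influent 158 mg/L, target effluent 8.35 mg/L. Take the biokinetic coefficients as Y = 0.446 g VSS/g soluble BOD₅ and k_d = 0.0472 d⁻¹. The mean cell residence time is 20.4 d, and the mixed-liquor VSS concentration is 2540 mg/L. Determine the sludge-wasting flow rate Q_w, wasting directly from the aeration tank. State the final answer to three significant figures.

Q_w ≈ 16.9 m³/d

Rearranging the biomass balance for a CMAS with decay, V = Y·Q·ΔS·θ_c / [X·(1+k_d θ_c)] = 0.446 × 1260 × (158 − 8.35) × 20.4 / [2540 × (1 + 0.0472 × 20.4)] = 1.72×10^6 / 4986 = 344.1 m³.
For wasting at MLVSS concentration, Q_w = V/θ_c = 344.1/20.4 = 16.87 m³/d.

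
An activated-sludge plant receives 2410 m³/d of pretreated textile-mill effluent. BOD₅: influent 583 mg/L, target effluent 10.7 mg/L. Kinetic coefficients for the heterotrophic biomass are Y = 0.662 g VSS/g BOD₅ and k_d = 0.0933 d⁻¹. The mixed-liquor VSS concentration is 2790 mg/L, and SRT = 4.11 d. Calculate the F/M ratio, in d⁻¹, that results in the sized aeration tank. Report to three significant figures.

F/M ≈ 0.518 d⁻¹

Steady-state biomass mass balance: V·X·(1 + k_d·θ_c) = Y·Q·(S₀ − S)·θ_c, so V = 0.662 × 2410 × (583 − 10.7) × 4.11 / [2790 × (1 + 0.0933 × 4.11)] = 3.75×10^6 / 3860 = 972.2 m³.
F/M = Q·S₀ / (V·X) = 2410 × 583 / (972.2 × 2790) = 0.5180 g BOD₅·(g VSS·d)⁻¹.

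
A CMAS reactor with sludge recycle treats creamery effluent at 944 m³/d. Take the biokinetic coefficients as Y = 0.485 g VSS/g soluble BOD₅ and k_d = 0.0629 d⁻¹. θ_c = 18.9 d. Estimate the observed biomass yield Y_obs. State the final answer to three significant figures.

Correct the yield for decay: Y_obs = Y/(1 + k_d θ_c) = 0.485 / (1 + 0.0629 × 18.9) = 0.485 / 2.189 = 0.2216.

Y_obs ≈ 0.222 g VSS/g soluble BOD₅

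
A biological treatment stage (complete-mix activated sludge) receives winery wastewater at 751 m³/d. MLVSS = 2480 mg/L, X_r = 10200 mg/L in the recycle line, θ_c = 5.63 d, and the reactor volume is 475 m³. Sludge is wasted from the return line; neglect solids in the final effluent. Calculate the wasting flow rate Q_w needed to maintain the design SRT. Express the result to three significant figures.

Q_w ≈ 20.5 m³/d

Q_w = (V·X)/(θ_c X_r) = 475.0 × 2480 / (5.63 × 10200) = 20.51 m³/d.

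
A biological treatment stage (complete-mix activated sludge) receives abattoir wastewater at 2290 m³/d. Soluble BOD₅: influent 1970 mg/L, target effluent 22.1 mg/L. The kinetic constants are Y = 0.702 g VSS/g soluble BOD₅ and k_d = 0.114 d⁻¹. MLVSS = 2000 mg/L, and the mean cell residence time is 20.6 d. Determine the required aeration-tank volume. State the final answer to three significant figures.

From the SRT design equation V = Y Q (S₀−S) θ_c / [X (1 + k_d θ_c)] = 0.702 × 2290 × (1970 − 22.1) × 20.6 / [2000 × (1 + 0.114 × 20.6)] = 6.45×10^7 / 6697 = 9633 m³.

V ≈ 9630 m³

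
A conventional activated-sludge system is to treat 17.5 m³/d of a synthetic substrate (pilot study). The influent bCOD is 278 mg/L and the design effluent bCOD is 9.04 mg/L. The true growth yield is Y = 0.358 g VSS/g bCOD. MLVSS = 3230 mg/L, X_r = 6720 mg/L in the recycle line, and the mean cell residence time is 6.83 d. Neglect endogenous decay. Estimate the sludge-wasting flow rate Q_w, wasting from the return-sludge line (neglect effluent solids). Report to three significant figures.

Biomass mass balance (decay neglected): V·X = Y·Q·(S₀ − S)·θ_c, so V = 0.358 × 17.5 × (278 − 9.04) × 6.83 / 3230 = 3.563 m³.
θ_c = V·X/(Q_w·X_r) when wasting from the recycle, so Q_w = V·X/(θ_c·X_r) = 3.563 × 3230 / (6.83 × 6720) = 0.2507 m³/d.

Q_w ≈ 0.251 m³/d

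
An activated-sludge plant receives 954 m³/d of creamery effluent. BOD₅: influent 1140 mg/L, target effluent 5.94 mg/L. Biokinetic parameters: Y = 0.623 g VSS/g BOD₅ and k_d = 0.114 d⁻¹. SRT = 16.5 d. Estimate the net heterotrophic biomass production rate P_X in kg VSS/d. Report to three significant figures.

P_X ≈ 234 kg VSS/d

Observed yield with endogenous decay: Y_obs = Y / (1 + k_d·θ_c) = 0.623 / (1 + 0.114 × 16.5) = 0.623 / 2.881 = 0.2162 g VSS/g BOD₅.
Q·(S₀ − S) = 954 × (1140 − 5.94) × 10⁻³ = 1082 kg/d removed.
Net biomass production P_X = Y_obs × Q·(S₀ − S) = 0.2162 × 1082 = 234.0 kg VSS/d.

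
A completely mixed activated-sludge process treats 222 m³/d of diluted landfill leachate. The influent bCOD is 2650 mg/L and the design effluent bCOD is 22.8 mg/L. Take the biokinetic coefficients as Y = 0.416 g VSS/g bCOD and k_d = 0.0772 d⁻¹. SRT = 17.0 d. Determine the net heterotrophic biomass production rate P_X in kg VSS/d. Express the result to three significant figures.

P_X ≈ 105 kg VSS/d

The observed yield is Y_obs = Y/(1 + k_d·θ_c) = 0.416 / (1 + 0.0772 × 17.0) = 0.416 / 2.312 = 0.1799 g VSS per g bCOD removed.
Substrate removed = Q·(S₀ − S) = 222 m³/d × (2650 − 22.8) g/m³ = 5.83×10^5 g/d = 583.2 kg/d.
Net biomass production P_X = Y_obs × Q·(S₀ − S) = 0.1799 × 583.2 = 104.9 kg VSS/d.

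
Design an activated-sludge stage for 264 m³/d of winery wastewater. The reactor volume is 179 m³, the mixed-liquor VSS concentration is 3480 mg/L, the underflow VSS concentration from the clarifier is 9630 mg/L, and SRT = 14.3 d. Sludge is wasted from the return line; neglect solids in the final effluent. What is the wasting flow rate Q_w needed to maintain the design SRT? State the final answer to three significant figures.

Q_w = (V·X)/(θ_c X_r) = 179.0 × 3480 / (14.3 × 9630) = 4.523 m³/d.

Q_w ≈ 4.52 m³/d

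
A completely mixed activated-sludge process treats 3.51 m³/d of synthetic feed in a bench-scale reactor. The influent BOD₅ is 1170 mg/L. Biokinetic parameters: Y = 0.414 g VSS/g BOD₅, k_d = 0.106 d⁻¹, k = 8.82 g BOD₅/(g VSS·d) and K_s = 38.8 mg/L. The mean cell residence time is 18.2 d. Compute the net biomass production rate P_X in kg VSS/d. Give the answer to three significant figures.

For a completely mixed reactor with recycle the Lawrence–McCarty relation gives S = K_s·(1 + k_d·θ_c) / [θ_c·(Y·k − k_d) − 1] = 38.8 × (1 + 0.106 × 18.2) / [18.2 × (0.414 × 8.82 − 0.106) − 1] = 113.7 / 63.53 = 1.789 mg/L.
The observed yield is Y_obs = Y/(1 + k_d·θ_c) = 0.414 / (1 + 0.106 × 18.2) = 0.414 / 2.929 = 0.1413 g VSS per g BOD₅ removed.
Q·(S₀ − S) = 3.51 × (1170 − 1.79) × 10⁻³ = 4.100 kg/d removed.
Net biomass production P_X = Y_obs × Q·(S₀ − S) = 0.1413 × 4.100 = 0.5795 kg VSS/d.

P_X ≈ 0.580 kg VSS/d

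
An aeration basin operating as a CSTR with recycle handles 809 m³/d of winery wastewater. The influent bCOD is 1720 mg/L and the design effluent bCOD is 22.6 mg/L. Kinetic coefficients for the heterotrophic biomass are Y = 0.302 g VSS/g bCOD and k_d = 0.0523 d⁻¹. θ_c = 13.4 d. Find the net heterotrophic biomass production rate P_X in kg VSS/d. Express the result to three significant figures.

P_X ≈ 244 kg VSS/d

The observed yield is Y_obs = Y/(1 + k_d·θ_c) = 0.302 / (1 + 0.0523 × 13.4) = 0.302 / 1.701 = 0.1776 g VSS per g bCOD removed.
Mass of bCOD removed per day: Q(S₀ − S) = 809 × 1697 g/m³ = 1373 kg/d.
Net biomass production P_X = Y_obs × Q·(S₀ − S) = 0.1776 × 1373 = 243.8 kg VSS/d.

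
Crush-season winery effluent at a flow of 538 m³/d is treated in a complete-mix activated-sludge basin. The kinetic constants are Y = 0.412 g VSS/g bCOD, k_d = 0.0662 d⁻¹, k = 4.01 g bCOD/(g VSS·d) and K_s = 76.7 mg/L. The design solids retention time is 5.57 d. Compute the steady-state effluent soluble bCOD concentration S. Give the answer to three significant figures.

Effluent substrate depends only on kinetics and SRT: S = K_s(1 + k_d θ_c) / [θ_c(Yk − k_d) − 1] = 76.7 × (1 + 0.0662 × 5.57) / [5.57 × (0.412 × 4.01 − 0.0662) − 1] = 105.0 / 7.834 = 13.40 mg/L.

S ≈ 13.4 mg/L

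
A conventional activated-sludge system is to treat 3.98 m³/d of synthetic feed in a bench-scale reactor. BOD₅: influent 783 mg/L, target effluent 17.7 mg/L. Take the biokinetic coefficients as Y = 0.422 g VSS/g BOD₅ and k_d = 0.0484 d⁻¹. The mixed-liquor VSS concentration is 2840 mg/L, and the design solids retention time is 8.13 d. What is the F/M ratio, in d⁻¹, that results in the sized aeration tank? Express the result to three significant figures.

From the SRT design equation V = Y Q (S₀−S) θ_c / [X (1 + k_d θ_c)] = 0.422 × 3.98 × (783 − 17.7) × 8.13 / [2840 × (1 + 0.0484 × 8.13)] = 1.05×10^4 / 3958 = 2.641 m³.
F/M = applied load / biomass = Q·S₀/(V·X) = 3.98 × 783 / (2.641 × 2840) = 0.4156 d⁻¹.

F/M ≈ 0.416 d⁻¹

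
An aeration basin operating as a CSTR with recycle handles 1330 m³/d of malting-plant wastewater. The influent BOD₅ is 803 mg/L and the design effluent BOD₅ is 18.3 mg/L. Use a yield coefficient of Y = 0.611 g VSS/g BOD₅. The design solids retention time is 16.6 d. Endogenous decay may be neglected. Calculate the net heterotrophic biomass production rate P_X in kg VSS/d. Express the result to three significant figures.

No decay correction is needed, so Y_obs = Y = 0.611.
Mass of BOD₅ removed per day: Q(S₀ − S) = 1330 × 784.7 g/m³ = 1044 kg/d.
Biomass produced: P_X = Y_obs·Q·ΔS = 0.6110 × 1044 ≈ 637.7 kg VSS/d.

P_X ≈ 638 kg VSS/d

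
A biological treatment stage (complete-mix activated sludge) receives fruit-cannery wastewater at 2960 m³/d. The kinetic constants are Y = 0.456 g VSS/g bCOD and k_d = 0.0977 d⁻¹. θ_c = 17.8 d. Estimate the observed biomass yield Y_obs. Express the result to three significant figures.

Correct the yield for decay: Y_obs = Y/(1 + k_d θ_c) = 0.456 / (1 + 0.0977 × 17.8) = 0.456 / 2.739 = 0.1665.

Y_obs ≈ 0.166 g VSS/g bCOD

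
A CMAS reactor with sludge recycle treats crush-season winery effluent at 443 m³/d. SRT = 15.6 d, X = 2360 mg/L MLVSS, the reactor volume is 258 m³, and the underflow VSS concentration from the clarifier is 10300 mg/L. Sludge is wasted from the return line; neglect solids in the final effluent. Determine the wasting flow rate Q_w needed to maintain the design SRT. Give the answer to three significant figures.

Q_w ≈ 3.79 m³/d

Q_w = (V·X)/(θ_c X_r) = 258.0 × 2360 / (15.6 × 10300) = 3.789 m³/d.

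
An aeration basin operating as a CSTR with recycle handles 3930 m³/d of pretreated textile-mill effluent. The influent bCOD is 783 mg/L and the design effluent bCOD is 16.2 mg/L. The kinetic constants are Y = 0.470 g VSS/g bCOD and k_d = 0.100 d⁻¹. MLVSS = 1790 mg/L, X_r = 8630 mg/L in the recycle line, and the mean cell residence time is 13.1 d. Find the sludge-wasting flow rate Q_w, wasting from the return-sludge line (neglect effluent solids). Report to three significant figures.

Steady-state biomass mass balance: V·X·(1 + k_d·θ_c) = Y·Q·(S₀ − S)·θ_c, so V = 0.470 × 3930 × (783 − 16.2) × 13.1 / [1790 × (1 + 0.100 × 13.1)] = 1.86×10^7 / 4135 = 4487 m³.
θ_c = V·X/(Q_w·X_r) when wasting from the recycle, so Q_w = V·X/(θ_c·X_r) = 4487 × 1790 / (13.1 × 8630) = 71.05 m³/d.

Q_w ≈ 71.0 m³/d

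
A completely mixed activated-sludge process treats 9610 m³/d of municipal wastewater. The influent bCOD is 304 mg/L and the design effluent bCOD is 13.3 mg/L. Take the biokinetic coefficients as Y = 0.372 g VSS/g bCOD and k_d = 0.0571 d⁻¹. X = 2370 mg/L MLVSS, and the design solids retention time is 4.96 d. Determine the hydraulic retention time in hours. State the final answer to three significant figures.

From the SRT design equation V = Y Q (S₀−S) θ_c / [X (1 + k_d θ_c)] = 0.372 × 9610 × (304 − 13.3) × 4.96 / [2370 × (1 + 0.0571 × 4.96)] = 5.15×10^6 / 3041 = 1695 m³.
Hydraulic retention time τ = V/Q = 1695 / 9610 = 0.1764 d = 4.233 h.

τ ≈ 4.23 h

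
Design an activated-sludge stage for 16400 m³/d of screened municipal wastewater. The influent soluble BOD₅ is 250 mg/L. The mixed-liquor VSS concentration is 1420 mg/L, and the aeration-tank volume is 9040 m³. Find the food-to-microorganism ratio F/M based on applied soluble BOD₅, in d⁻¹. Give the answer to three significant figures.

F/M = Q·S₀ / (V·X) = 16400 × 250 / (9040 × 1420) = 0.3194 g soluble BOD₅·(g VSS·d)⁻¹.

F/M ≈ 0.319 d⁻¹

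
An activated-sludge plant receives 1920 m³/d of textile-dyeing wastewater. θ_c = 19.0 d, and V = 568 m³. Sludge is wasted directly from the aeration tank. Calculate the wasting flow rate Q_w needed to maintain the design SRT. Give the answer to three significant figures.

For wasting at MLVSS concentration, Q_w = V/θ_c = 568.0/19.0 = 29.89 m³/d.

Q_w ≈ 29.9 m³/d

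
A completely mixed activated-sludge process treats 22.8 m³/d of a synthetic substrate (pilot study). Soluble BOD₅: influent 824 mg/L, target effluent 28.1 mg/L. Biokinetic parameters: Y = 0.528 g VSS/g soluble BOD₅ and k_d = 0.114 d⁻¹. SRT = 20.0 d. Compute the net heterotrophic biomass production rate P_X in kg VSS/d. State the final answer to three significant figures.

P_X ≈ 2.92 kg VSS/d

Observed yield with endogenous decay: Y_obs = Y / (1 + k_d·θ_c) = 0.528 / (1 + 0.114 × 20.0) = 0.528 / 3.280 = 0.1610 g VSS/g soluble BOD₅.
Q·(S₀ − S) = 22.8 × (824 − 28.1) × 10⁻³ = 18.15 kg/d removed.
So the net sludge growth is P_X = 0.1610 × 18.15 = 2.921 kg VSS/d.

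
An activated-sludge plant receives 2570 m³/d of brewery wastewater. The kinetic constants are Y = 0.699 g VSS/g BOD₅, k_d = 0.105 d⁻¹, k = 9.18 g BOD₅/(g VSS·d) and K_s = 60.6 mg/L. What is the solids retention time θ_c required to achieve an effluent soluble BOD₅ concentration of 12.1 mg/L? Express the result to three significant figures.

θ_c ≈ 1.04 d

At the target effluent, Y k S/(K_s+S) = 0.699×9.18×12.1/72.70 = 1.068 d⁻¹.
1/θ_c = 1.068 − 0.105 = 0.9630 d⁻¹, so θ_c = 1.038 d.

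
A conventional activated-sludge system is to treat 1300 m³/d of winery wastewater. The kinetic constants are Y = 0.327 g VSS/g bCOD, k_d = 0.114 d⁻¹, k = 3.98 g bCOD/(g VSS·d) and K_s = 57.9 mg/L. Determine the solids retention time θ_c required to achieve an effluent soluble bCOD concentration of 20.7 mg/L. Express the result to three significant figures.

θ_c ≈ 4.37 d

Specific growth rate at S = 20.7 mg/L: μ = YkS/(K_s+S) = 0.327·3.98·20.7/(57.9+20.7) = 0.3428 d⁻¹.
Then 1/θ_c = μ − k_d = 0.3428 − 0.114 = 0.2288 d⁻¹, giving θ_c = 4.372 d.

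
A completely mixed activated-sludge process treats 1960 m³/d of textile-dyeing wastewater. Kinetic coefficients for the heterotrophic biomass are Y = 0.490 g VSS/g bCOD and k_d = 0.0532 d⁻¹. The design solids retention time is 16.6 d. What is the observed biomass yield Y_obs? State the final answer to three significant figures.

Correct the yield for decay: Y_obs = Y/(1 + k_d θ_c) = 0.490 / (1 + 0.0532 × 16.6) = 0.490 / 1.883 = 0.2602.

Y_obs ≈ 0.260 g VSS/g bCOD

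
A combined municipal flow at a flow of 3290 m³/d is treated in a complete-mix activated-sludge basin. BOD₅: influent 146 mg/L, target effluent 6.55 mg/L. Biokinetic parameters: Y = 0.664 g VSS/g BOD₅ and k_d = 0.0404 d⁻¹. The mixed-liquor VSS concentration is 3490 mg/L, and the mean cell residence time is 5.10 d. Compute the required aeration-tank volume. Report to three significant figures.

V ≈ 369 m³

Steady-state biomass mass balance: V·X·(1 + k_d·θ_c) = Y·Q·(S₀ − S)·θ_c, so V = 0.664 × 3290 × (146 − 6.55) × 5.10 / [3490 × (1 + 0.0404 × 5.10)] = 1.55×10^6 / 4209 = 369.1 m³.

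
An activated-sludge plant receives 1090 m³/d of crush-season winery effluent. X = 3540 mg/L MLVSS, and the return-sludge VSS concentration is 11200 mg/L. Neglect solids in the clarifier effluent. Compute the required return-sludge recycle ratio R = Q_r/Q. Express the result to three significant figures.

Mass balance around the secondary clarifier (neglecting effluent solids): R = X / (X_r − X) = 3540 / (11200 − 3540) = 0.4621.

R ≈ 0.462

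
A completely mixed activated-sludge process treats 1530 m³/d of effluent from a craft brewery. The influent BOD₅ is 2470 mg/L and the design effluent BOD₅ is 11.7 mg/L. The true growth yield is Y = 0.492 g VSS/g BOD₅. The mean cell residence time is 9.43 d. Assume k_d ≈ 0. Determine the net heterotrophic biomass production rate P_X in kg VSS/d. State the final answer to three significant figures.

No decay correction is needed, so Y_obs = Y = 0.492.
Mass of BOD₅ removed per day: Q(S₀ − S) = 1530 × 2458 g/m³ = 3761 kg/d.
Net biomass production P_X = Y_obs × Q·(S₀ − S) = 0.4920 × 3761 = 1851 kg VSS/d.

P_X ≈ 1850 kg VSS/d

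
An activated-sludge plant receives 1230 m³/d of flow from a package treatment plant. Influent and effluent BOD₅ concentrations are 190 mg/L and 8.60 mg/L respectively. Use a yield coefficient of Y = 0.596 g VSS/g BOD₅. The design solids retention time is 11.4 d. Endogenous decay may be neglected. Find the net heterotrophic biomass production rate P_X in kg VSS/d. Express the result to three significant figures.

P_X ≈ 133 kg VSS/d

With endogenous decay neglected, the observed yield equals the true yield: Y_obs = Y = 0.596 g VSS/g BOD₅.
Mass of BOD₅ removed per day: Q(S₀ − S) = 1230 × 181.4 g/m³ = 223.1 kg/d.
So the net sludge growth is P_X = 0.5960 × 223.1 = 133.0 kg VSS/d.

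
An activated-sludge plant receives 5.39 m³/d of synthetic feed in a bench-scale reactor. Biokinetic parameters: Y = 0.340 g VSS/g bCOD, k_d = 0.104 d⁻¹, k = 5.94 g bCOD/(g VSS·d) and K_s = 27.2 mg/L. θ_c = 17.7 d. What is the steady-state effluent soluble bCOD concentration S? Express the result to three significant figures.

S ≈ 2.35 mg/L

For a completely mixed reactor with recycle the Lawrence–McCarty relation gives S = K_s·(1 + k_d·θ_c) / [θ_c·(Y·k − k_d) − 1] = 27.2 × (1 + 0.104 × 17.7) / [17.7 × (0.340 × 5.94 − 0.104) − 1] = 77.27 / 32.91 = 2.348 mg/L.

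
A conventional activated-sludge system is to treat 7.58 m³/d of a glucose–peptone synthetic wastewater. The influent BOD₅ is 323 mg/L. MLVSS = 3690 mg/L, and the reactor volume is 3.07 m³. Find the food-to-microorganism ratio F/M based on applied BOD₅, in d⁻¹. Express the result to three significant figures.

F/M ≈ 0.216 d⁻¹

F/M = Q·S₀ / (V·X) = 7.58 × 323 / (3.070 × 3690) = 0.2161 g BOD₅·(g VSS·d)⁻¹.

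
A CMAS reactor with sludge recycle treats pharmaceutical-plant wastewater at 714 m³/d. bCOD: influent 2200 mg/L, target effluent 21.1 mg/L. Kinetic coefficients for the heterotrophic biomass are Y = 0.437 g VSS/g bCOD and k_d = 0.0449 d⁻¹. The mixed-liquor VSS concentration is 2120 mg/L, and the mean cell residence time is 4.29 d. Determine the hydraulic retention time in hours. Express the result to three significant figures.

τ ≈ 38.8 h

From the SRT design equation V = Y Q (S₀−S) θ_c / [X (1 + k_d θ_c)] = 0.437 × 714 × (2200 − 21.1) × 4.29 / [2120 × (1 + 0.0449 × 4.29)] = 2.92×10^6 / 2528 = 1154 m³.
τ = V/Q = 1154/714 = 1.616 d, or 38.77 h.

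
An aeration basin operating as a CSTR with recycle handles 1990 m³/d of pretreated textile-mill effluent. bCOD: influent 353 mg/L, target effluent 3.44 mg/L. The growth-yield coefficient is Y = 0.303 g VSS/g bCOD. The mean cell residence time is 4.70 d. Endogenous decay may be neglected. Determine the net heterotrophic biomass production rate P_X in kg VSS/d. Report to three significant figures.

P_X ≈ 211 kg VSS/d

No decay correction is needed, so Y_obs = Y = 0.303.
Q·(S₀ − S) = 1990 × (353 − 3.44) × 10⁻³ = 695.6 kg/d removed.
Net biomass production P_X = Y_obs × Q·(S₀ − S) = 0.3030 × 695.6 = 210.8 kg VSS/d.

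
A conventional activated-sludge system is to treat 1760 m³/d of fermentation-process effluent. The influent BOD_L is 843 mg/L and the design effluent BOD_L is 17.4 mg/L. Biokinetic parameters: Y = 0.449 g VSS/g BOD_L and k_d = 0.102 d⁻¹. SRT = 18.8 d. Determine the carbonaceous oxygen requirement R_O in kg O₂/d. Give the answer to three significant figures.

R_O ≈ 1140 kg O₂/d

Correct the yield for decay: Y_obs = Y/(1 + k_d θ_c) = 0.449 / (1 + 0.102 × 18.8) = 0.449 / 2.918 = 0.1539.
Q·(S₀ − S) = 1760 × (843 − 17.4) × 10⁻³ = 1453 kg/d removed.
Net sludge production P_X = 0.1539 × 1453 = 223.6 kg VSS/d.
R_O = Q·(S₀ − S) − 1.42·P_X = 1453 − 1.42 × 223.6 = 1136 kg O₂/d.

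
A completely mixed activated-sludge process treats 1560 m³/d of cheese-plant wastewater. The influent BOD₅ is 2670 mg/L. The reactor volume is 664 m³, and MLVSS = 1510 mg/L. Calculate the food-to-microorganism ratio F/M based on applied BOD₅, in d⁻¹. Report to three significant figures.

F/M = Q·S₀ / (V·X) = 1560 × 2670 / (664.0 × 1510) = 4.154 g BOD₅·(g VSS·d)⁻¹.

F/M ≈ 4.15 d⁻¹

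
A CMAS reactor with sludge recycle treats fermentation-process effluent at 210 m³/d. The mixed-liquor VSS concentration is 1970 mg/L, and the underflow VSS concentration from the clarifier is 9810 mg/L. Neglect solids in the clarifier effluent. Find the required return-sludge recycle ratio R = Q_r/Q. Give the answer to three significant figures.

R ≈ 0.251

Solids balance on the clarifier gives (1+R)X = R·X_r, so R = X/(X_r − X) = 1970 / (9810 − 1970) = 0.2513.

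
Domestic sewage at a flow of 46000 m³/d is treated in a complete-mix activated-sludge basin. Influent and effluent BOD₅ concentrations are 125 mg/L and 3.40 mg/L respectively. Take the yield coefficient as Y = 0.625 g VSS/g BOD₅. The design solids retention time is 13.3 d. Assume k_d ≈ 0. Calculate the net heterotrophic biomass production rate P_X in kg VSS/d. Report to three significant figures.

P_X ≈ 3500 kg VSS/d

Since k_d ≈ 0, Y_obs = Y = 0.625 g VSS/g BOD₅.
Substrate removed = Q·(S₀ − S) = 46000 m³/d × (125 − 3.40) g/m³ = 5.59×10^6 g/d = 5594 kg/d.
So the net sludge growth is P_X = 0.6250 × 5594 = 3496 kg VSS/d.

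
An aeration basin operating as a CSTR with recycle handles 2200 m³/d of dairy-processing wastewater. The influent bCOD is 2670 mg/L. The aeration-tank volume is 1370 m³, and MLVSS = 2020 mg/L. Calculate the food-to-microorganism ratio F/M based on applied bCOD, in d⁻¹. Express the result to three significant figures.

F/M = Q·S₀ / (V·X) = 2200 × 2670 / (1370 × 2020) = 2.123 g bCOD·(g VSS·d)⁻¹.

F/M ≈ 2.12 d⁻¹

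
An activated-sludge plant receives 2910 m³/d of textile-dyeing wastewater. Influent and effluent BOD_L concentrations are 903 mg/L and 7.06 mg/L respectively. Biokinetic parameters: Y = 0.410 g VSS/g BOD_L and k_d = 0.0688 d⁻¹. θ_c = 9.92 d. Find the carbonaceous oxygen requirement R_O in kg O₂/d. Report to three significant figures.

R_O ≈ 1710 kg O₂/d

Y_obs = Y / (1 + k_d θ_c) = 0.410 / (1 + 0.0688 × 9.92) = 0.410 / 1.682 = 0.2437.
ΔS = 903 − 7.06 = 895.9 mg/L, so the substrate removal rate is 2910 × 895.9/1000 = 2607 kg BOD_L/d.
Net sludge production P_X = 0.2437 × 2607 = 635.3 kg VSS/d.
Carbonaceous O₂ demand = substrate oxidised − cell-mass equivalent = 2607 − 1.42 × 635.3 = 1705 kg O₂/d.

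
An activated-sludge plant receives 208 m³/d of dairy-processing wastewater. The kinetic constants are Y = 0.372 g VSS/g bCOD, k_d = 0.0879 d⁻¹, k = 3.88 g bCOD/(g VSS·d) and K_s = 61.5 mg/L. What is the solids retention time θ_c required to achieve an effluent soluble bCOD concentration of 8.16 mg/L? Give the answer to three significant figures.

Specific growth rate at S = 8.16 mg/L: μ = YkS/(K_s+S) = 0.372·3.88·8.16/(61.5+8.16) = 0.1691 d⁻¹.
θ_c = 1/(μ − k_d) = 1/(0.1691 − 0.0879) = 1/0.08118 = 12.32 d.

θ_c ≈ 12.3 d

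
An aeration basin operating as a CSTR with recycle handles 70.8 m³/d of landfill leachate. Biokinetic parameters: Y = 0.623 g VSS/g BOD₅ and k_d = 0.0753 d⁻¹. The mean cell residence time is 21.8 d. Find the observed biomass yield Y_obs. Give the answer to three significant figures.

Correct the yield for decay: Y_obs = Y/(1 + k_d θ_c) = 0.623 / (1 + 0.0753 × 21.8) = 0.623 / 2.642 = 0.2358.

Y_obs ≈ 0.236 g VSS/g BOD₅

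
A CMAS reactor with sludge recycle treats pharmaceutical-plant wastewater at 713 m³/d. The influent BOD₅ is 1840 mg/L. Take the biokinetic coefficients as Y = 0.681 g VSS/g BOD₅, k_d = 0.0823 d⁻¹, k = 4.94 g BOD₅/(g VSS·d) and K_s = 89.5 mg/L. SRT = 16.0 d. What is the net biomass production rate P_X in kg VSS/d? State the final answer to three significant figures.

P_X ≈ 385 kg VSS/d

Effluent substrate depends only on kinetics and SRT: S = K_s(1 + k_d θ_c) / [θ_c(Yk − k_d) − 1] = 89.5 × (1 + 0.0823 × 16.0) / [16.0 × (0.681 × 4.94 − 0.0823) − 1] = 207.4 / 51.51 = 4.026 mg/L.
The observed yield is Y_obs = Y/(1 + k_d·θ_c) = 0.681 / (1 + 0.0823 × 16.0) = 0.681 / 2.317 = 0.2939 g VSS per g BOD₅ removed.
ΔS = 1840 − 4.03 = 1836 mg/L, so the substrate removal rate is 713 × 1836/1000 = 1309 kg BOD₅/d.
Biomass produced: P_X = Y_obs·Q·ΔS = 0.2939 × 1309 ≈ 384.8 kg VSS/d.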